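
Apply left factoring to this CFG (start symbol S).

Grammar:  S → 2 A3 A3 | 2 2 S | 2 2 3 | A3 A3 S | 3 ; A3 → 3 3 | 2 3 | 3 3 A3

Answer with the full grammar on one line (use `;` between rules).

S → A3 A3 S | 3 | 2 S'; A3 → 2 3 | 3 3 A3'; S' → A3 A3 | 2 S''; A3' → eps | A3; S'' → S | 3

S has alternatives sharing prefix '2': factor to S → 2 S' with S' → A3 A3 | 2 S | 2 3.
A3 has alternatives sharing prefix '3 3': factor to A3 → 3 3 A3' with A3' → ε | A3.
S' has alternatives sharing prefix '2': factor to S' → 2 S'' with S'' → S | 3.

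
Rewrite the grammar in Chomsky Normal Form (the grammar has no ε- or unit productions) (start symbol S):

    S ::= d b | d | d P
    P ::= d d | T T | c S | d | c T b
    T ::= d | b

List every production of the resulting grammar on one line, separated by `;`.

S ::= X1 X2 | d | X1 P; P ::= X1 X1 | T T | X3 S | d | X3 Y1; T ::= d | b; X1 ::= d; X2 ::= b; X3 ::= c; Y1 ::= T X2

Introduce a nonterminal for each terminal appearing in a rule of length ≥ 2: X1 → d, X2 → b, X3 → c.
Binarize each right-hand side of length ≥ 3 by chaining fresh nonterminals (Y1, Y2, …): affected rules were P → X3 T X2.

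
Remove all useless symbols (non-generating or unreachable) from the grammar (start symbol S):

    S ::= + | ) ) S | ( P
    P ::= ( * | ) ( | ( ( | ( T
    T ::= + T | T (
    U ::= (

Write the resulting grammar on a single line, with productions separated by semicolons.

Generating nonterminals: {P, S, U}.
Reachable from S after that: {P, S}.
Removed useless symbols: {T, U} and every production mentioning them.

S ::= + | ) ) S | ( P; P ::= ( * | ) ( | ( (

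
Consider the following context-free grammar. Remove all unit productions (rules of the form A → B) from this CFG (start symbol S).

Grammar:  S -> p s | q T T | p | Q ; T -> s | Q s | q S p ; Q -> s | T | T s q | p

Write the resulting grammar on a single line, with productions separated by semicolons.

S -> p s | q T T | p | s | T s q | Q s | q S p; T -> s | Q s | q S p; Q -> s | T s q | p | Q s | q S p

Unit pairs: Q ⇒* {T}; S ⇒* {Q, T}.
For every A with A ⇒* B via unit rules, add B's non-unit alternatives to A; then delete every rule of the form X → Y.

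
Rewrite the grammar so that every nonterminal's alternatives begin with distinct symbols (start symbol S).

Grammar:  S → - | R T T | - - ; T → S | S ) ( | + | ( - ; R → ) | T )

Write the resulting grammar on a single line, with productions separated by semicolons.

S has alternatives sharing prefix '-': factor to S → - S' with S' → ε | -.
T has alternatives sharing prefix 'S': factor to T → S T' with T' → ε | ) (.

S → R T T | - S'; T → + | ( - | S T'; R → ) | T ); S' → ε | -; T' → ε | ) (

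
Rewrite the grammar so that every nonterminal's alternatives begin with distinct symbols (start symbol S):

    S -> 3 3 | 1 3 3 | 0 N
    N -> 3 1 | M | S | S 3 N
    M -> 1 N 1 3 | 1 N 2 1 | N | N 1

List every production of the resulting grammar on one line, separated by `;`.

N has alternatives sharing prefix 'S': factor to N → S N' with N' → ε | 3 N.
M has alternatives sharing prefix '1 N': factor to M → 1 N M' with M' → 1 3 | 2 1.
M has alternatives sharing prefix 'N': factor to M → N M'' with M'' → ε | 1.

S -> 3 3 | 1 3 3 | 0 N; N -> 3 1 | M | S N'; M -> 1 N M' | N M''; N' -> ε | 3 N; M' -> 1 3 | 2 1; M'' -> ε | 1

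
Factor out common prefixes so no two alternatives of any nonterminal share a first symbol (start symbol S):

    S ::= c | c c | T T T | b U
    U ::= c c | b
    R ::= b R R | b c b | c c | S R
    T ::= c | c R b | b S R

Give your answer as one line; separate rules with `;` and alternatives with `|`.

S ::= T T T | b U | c S'; U ::= c c | b; R ::= c c | S R | b R'; T ::= b S R | c T'; S' ::= ε | c; R' ::= R R | c b; T' ::= ε | R b

S has alternatives sharing prefix 'c': factor to S → c S' with S' → ε | c.
R has alternatives sharing prefix 'b': factor to R → b R' with R' → R R | c b.
T has alternatives sharing prefix 'c': factor to T → c T' with T' → ε | R b.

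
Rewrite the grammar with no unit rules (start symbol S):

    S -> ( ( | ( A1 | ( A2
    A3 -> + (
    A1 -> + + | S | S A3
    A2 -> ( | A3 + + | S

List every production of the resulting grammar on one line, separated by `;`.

Unit pairs: A1 ⇒* {S}; A2 ⇒* {S}.
For every A with A ⇒* B via unit rules, add B's non-unit alternatives to A; then delete every rule of the form X → Y.

S -> ( ( | ( A1 | ( A2; A3 -> + (; A1 -> + + | S A3 | ( ( | ( A1 | ( A2; A2 -> ( | A3 + + | ( ( | ( A1 | ( A2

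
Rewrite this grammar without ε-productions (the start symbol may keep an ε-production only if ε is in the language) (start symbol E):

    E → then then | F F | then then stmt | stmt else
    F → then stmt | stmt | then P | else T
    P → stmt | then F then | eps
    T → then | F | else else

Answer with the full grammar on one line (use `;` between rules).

E → then then | F F | then then stmt | stmt else; F → then stmt | stmt | then P | then | else T; P → stmt | then F then; T → then | F | else else

The nullable symbols are {P}.
ε ∉ L(G), so no ε-production is kept.
Add the nullable-subset variants: F → then P gives then P | then.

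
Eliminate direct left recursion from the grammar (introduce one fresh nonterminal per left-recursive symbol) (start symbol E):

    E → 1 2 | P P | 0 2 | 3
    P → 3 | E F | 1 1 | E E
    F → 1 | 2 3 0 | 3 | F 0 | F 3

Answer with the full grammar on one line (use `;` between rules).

E → 1 2 | P P | 0 2 | 3; P → 3 | E F | 1 1 | E E; F → 1 F' | 2 3 0 F' | 3 F'; F' → 0 F' | 3 F' | ε

Directly left-recursive nonterminal: F.
For F: α = {0, 3}, β = {1, 2 3 0, 3}. Rewrite as F → β F' and F' → α F' | ε.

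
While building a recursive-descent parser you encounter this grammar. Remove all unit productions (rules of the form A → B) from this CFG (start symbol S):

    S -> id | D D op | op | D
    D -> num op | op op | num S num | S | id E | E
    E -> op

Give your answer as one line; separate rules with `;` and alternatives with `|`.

Unit pairs: D ⇒* {E, S}; S ⇒* {D, E}.
For every A with A ⇒* B via unit rules, add B's non-unit alternatives to A; then delete every rule of the form X → Y.

S -> op | num op | op op | num S num | id E | id | D D op; D -> id | D D op | op | num op | op op | num S num | id E; E -> op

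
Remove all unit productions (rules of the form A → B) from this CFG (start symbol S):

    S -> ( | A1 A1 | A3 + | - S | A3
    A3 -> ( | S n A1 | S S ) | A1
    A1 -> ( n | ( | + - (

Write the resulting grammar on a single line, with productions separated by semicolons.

S -> ( n | ( | + - ( | A1 A1 | A3 + | - S | S n A1 | S S ); A3 -> ( n | ( | + - ( | S n A1 | S S ); A1 -> ( n | ( | + - (

Unit pairs: A3 ⇒* {A1}; S ⇒* {A1, A3}.
For each unit pair (A, B), copy every non-unit production of B to A, then drop all unit productions.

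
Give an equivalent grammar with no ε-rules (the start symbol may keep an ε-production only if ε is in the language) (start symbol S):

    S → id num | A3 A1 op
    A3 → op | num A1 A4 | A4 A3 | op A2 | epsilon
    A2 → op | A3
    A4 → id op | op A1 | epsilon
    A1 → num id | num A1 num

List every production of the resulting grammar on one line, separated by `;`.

The nullable symbols are {A2, A3, A4}.
ε ∉ L(G), so no ε-production is kept.
Add the nullable-subset variants: S → A3 A1 op gives A3 A1 op | A1 op. A3 → num A1 A4 gives num A1 A4 | num A1. A3 → A4 A3 gives A4 A3 | A4.

S → id num | A3 A1 op | A1 op; A3 → op | num A1 A4 | num A1 | A4 A3 | A4 | op A2; A2 → op | A3; A4 → id op | op A1; A1 → num id | num A1 num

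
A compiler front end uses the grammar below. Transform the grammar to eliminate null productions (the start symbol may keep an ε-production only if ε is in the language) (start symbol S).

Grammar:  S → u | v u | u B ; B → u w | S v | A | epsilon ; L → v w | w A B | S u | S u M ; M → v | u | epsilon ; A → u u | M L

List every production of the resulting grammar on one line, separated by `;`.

S → u | v u | u B; B → u w | S v | A; L → v w | w A B | w A | S u | S u M; M → v | u; A → u u | M L | L

Nullable set = {B, M}.
ε ∉ L(G), so no ε-production is kept.
Add the nullable-subset variants: L → w A B gives w A B | w A. A → M L gives M L | L.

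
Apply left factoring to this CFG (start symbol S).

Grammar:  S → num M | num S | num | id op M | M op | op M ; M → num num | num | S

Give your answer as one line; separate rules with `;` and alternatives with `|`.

S → id op M | M op | op M | num S'; M → S | num M'; S' → M | S | ε; M' → num | ε

S has alternatives sharing prefix 'num': factor to S → num S' with S' → M | S | ε.
M has alternatives sharing prefix 'num': factor to M → num M' with M' → num | ε.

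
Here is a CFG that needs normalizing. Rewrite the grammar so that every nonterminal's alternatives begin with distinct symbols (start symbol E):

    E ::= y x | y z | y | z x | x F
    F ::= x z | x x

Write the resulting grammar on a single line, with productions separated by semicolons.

E ::= z x | x F | y E'; F ::= x F'; E' ::= x | z | ε; F' ::= z | x

E has alternatives sharing prefix 'y': factor to E → y E' with E' → x | z | ε.
F has alternatives sharing prefix 'x': factor to F → x F' with F' → z | x.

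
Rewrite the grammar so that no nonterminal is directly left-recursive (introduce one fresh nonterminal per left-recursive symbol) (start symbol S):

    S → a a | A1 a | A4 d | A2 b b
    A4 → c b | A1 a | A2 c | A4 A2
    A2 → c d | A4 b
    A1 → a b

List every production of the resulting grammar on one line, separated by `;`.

S → a a | A1 a | A4 d | A2 b b; A4 → c b A4' | A1 a A4' | A2 c A4'; A2 → c d | A4 b; A1 → a b; A4' → A2 A4' | ε

A4 is directly left-recursive.
For A4: α = {A2}, β = {c b, A1 a, A2 c}. Rewrite as A4 → β A4' and A4' → α A4' | ε.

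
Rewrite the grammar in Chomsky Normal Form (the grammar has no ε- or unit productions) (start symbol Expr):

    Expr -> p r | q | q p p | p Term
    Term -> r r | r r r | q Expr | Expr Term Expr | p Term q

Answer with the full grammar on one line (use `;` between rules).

Introduce a nonterminal for each terminal appearing in a rule of length ≥ 2: X1 → p, X2 → r, X3 → q.
Binarize each right-hand side of length ≥ 3 by chaining fresh nonterminals (Y1, Y2, …): affected rules were Expr → X3 X1 X1; Term → X2 X2 X2; Term → Expr Term Expr; Term → X1 Term X3.

Expr -> X1 X2 | q | X3 Y1 | X1 Term; Term -> X2 X2 | X2 Y2 | X3 Expr | Expr Y3 | X1 Y4; X1 -> p; X2 -> r; X3 -> q; Y1 -> X1 X1; Y2 -> X2 X2; Y3 -> Term Expr; Y4 -> Term X3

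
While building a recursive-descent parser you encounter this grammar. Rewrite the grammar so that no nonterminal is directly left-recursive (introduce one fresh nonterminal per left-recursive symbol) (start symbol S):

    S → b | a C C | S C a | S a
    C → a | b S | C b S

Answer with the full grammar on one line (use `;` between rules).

S → b S' | a C C S'; C → a C' | b S C'; S' → C a S' | a S' | epsilon; C' → b S C' | epsilon

S, C are directly left-recursive.
For S: α = {C a, a}, β = {b, a C C}. Rewrite as S → β S' and S' → α S' | ε.
For C: α = {b S}, β = {a, b S}. Rewrite as C → β C' and C' → α C' | ε.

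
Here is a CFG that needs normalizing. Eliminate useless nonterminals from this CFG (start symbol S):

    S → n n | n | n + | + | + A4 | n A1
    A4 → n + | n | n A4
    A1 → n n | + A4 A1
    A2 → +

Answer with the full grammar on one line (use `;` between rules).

Generating nonterminals: {A1, A2, A4, S}.
Reachable from S after that: {A1, A4, S}.
Removed useless symbols: {A2} and every production mentioning them.

S → n n | n | n + | + | + A4 | n A1; A4 → n + | n | n A4; A1 → n n | + A4 A1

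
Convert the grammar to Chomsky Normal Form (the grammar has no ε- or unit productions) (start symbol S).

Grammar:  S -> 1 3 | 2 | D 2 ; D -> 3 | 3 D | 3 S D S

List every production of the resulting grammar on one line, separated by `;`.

Introduce a nonterminal for each terminal appearing in a rule of length ≥ 2: X1 → 1, X2 → 3, X3 → 2.
Binarize each right-hand side of length ≥ 3 by chaining fresh nonterminals (Y1, Y2, …): affected rules were D → X2 S D S.

S -> X1 X2 | 2 | D X3; D -> 3 | X2 D | X2 Y1; X1 -> 1; X2 -> 3; X3 -> 2; Y1 -> S Y2; Y2 -> D S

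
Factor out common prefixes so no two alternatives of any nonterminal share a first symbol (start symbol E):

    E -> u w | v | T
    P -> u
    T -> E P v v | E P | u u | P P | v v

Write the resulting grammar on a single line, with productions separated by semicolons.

T has alternatives sharing prefix 'E P': factor to T → E P T' with T' → v v | ε.

E -> u w | v | T; P -> u; T -> u u | P P | v v | E P T'; T' -> v v | ε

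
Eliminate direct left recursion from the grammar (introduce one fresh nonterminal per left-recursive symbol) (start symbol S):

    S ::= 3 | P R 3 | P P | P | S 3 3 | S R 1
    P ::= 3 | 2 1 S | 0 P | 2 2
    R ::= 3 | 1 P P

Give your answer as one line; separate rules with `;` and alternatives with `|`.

S ::= 3 S' | P R 3 S' | P P S' | P S'; P ::= 3 | 2 1 S | 0 P | 2 2; R ::= 3 | 1 P P; S' ::= 3 3 S' | R 1 S' | epsilon

Directly left-recursive nonterminal: S.
For S: α = {3 3, R 1}, β = {3, P R 3, P P, P}. Rewrite as S → β S' and S' → α S' | ε.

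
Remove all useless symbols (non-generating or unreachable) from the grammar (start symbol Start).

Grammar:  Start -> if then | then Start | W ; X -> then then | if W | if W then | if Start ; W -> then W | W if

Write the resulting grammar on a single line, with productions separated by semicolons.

Start -> if then | then Start

Generating nonterminals: {Start, X}.
Reachable from Start after that: {Start}.
Removed useless symbols: {W, X} and every production mentioning them.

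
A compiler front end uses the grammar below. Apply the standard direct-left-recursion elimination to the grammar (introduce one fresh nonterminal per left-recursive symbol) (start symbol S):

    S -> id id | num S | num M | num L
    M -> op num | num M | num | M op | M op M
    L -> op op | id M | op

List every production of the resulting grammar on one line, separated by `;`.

S -> id id | num S | num M | num L; M -> op num M' | num M M' | num M'; L -> op op | id M | op; M' -> op M' | op M M' | ε

Left recursion appears on M.
For M: α = {op, op M}, β = {op num, num M, num}. Rewrite as M → β M' and M' → α M' | ε.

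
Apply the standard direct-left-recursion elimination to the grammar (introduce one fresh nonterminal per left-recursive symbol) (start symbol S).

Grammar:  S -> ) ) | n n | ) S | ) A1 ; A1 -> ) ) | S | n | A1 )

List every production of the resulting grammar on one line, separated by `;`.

Left recursion appears on A1.
For A1: α = {)}, β = {) ), S, n}. Rewrite as A1 → β A1' and A1' → α A1' | ε.

S -> ) ) | n n | ) S | ) A1; A1 -> ) ) A1' | S A1' | n A1'; A1' -> ) A1' | epsilon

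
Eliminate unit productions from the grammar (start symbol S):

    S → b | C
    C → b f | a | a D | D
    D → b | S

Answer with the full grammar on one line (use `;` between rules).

S → b | b f | a | a D; C → b | b f | a | a D; D → b | b f | a | a D

Unit pairs: C ⇒* {D, S}; D ⇒* {C, S}; S ⇒* {C, D}.
Replace each nonterminal's rules with the union of the non-unit rules of every nonterminal it unit-derives.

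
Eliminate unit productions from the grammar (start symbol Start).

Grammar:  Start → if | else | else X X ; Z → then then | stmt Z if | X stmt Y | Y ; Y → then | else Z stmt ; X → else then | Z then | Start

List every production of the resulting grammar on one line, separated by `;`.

Unit pairs: X ⇒* {Start}; Z ⇒* {Y}.
Replace each nonterminal's rules with the union of the non-unit rules of every nonterminal it unit-derives.

Start → if | else | else X X; Z → then then | stmt Z if | X stmt Y | then | else Z stmt; Y → then | else Z stmt; X → if | else | else X X | else then | Z then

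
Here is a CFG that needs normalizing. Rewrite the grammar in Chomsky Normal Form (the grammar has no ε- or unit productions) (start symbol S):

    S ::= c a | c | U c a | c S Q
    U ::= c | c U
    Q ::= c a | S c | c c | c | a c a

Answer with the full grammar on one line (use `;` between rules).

S ::= X1 X2 | c | U Y1 | X1 Y2; U ::= c | X1 U; Q ::= X1 X2 | S X1 | X1 X1 | c | X2 Y3; X1 ::= c; X2 ::= a; Y1 ::= X1 X2; Y2 ::= S Q; Y3 ::= X1 X2

Introduce a nonterminal for each terminal appearing in a rule of length ≥ 2: X1 → c, X2 → a.
Binarize each right-hand side of length ≥ 3 by chaining fresh nonterminals (Y1, Y2, …): affected rules were S → U X1 X2; S → X1 S Q; Q → X2 X1 X2.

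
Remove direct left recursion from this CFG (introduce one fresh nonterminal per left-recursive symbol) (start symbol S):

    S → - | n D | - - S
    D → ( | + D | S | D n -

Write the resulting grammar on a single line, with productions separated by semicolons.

D is directly left-recursive.
For D: α = {n -}, β = {(, + D, S}. Rewrite as D → β D' and D' → α D' | ε.

S → - | n D | - - S; D → ( D' | + D D' | S D'; D' → n - D' | epsilon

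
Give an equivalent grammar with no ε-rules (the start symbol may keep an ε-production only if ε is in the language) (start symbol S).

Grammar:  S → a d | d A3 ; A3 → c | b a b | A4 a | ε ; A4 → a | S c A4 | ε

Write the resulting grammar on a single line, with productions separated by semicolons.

The nullable symbols are {A3, A4}.
ε ∉ L(G), so no ε-production is kept.
For each production, add variants omitting each subset of nullable occurrences: S → d A3 gives d A3 | d. A3 → A4 a gives A4 a | a. A4 → S c A4 gives S c A4 | S c.

S → a d | d A3 | d; A3 → c | b a b | A4 a | a; A4 → a | S c A4 | S c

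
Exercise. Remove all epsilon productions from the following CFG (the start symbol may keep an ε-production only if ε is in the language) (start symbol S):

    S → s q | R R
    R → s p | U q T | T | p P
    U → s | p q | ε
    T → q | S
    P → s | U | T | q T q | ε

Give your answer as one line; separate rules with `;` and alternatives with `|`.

S → s q | R R; R → s p | U q T | q T | T | p P | p; U → s | p q; T → q | S; P → s | U | T | q T q

The nullable symbols are {P, U}.
ε ∉ L(G), so no ε-production is kept.
Expand every rule over subsets of its nullable positions: R → U q T gives U q T | q T. R → p P gives p P | p.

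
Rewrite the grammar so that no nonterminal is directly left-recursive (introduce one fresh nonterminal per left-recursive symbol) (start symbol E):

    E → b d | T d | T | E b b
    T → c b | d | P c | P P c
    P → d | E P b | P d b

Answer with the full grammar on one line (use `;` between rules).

E, P are directly left-recursive.
For E: α = {b b}, β = {b d, T d, T}. Rewrite as E → β E' and E' → α E' | ε.
For P: α = {d b}, β = {d, E P b}. Rewrite as P → β P' and P' → α P' | ε.

E → b d E' | T d E' | T E'; T → c b | d | P c | P P c; P → d P' | E P b P'; E' → b b E' | ε; P' → d b P' | ε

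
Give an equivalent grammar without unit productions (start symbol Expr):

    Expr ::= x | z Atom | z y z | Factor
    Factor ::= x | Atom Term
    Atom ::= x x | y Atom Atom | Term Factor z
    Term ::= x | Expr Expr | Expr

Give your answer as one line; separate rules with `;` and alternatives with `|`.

Unit pairs: Expr ⇒* {Factor}; Term ⇒* {Expr, Factor}.
Replace each nonterminal's rules with the union of the non-unit rules of every nonterminal it unit-derives.

Expr ::= x | Atom Term | z Atom | z y z; Factor ::= x | Atom Term; Atom ::= x x | y Atom Atom | Term Factor z; Term ::= x | Expr Expr | Atom Term | z Atom | z y z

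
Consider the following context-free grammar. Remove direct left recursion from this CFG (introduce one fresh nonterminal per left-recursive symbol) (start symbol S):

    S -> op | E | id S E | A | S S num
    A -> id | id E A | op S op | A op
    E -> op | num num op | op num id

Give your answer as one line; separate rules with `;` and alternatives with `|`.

Left recursion appears on S, A.
For S: α = {S num}, β = {op, E, id S E, A}. Rewrite as S → β S' and S' → α S' | ε.
For A: α = {op}, β = {id, id E A, op S op}. Rewrite as A → β A' and A' → α A' | ε.

S -> op S' | E S' | id S E S' | A S'; A -> id A' | id E A A' | op S op A'; E -> op | num num op | op num id; S' -> S num S' | eps; A' -> op A' | eps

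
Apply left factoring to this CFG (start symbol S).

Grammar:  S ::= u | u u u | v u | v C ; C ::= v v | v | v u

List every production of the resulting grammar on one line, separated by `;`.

S ::= u S' | v S''; C ::= v C'; S' ::= ε | u u; S'' ::= u | C; C' ::= v | ε | u

S has alternatives sharing prefix 'u': factor to S → u S' with S' → ε | u u.
S has alternatives sharing prefix 'v': factor to S → v S'' with S'' → u | C.
C has alternatives sharing prefix 'v': factor to C → v C' with C' → v | ε | u.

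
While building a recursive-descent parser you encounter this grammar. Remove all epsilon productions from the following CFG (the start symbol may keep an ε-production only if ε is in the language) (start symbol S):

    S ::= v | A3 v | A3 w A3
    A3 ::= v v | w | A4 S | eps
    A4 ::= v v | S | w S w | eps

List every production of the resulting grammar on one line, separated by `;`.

Nullable nonterminals: {A3, A4}.
ε ∉ L(G), so no ε-production is kept.
Add the nullable-subset variants: S → A3 w A3 gives A3 w A3 | A3 w | w A3 | w. A3 → A4 S gives A4 S | S.

S ::= v | A3 v | A3 w A3 | A3 w | w A3 | w; A3 ::= v v | w | A4 S | S; A4 ::= v v | S | w S w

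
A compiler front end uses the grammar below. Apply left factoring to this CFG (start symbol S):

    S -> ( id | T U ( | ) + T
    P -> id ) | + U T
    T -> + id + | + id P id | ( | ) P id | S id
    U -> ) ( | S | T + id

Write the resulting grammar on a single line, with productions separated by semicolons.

T has alternatives sharing prefix '+ id': factor to T → + id T' with T' → + | P id.

S -> ( id | T U ( | ) + T; P -> id ) | + U T; T -> ( | ) P id | S id | + id T'; U -> ) ( | S | T + id; T' -> + | P id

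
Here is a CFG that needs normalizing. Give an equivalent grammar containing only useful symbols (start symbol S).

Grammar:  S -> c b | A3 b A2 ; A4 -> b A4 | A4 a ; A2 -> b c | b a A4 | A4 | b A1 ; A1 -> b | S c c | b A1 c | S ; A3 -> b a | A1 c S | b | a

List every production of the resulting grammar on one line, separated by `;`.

S -> c b | A3 b A2; A2 -> b c | b A1; A1 -> b | S c c | b A1 c | S; A3 -> b a | A1 c S | b | a

Generating nonterminals: {A1, A2, A3, S}.
Reachable from S after that: {A1, A2, A3, S}.
Removed useless symbols: {A4} and every production mentioning them.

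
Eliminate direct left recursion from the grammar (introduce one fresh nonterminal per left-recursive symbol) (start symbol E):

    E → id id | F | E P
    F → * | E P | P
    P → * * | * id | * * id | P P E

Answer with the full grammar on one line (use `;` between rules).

Left recursion appears on E, P.
For E: α = {P}, β = {id id, F}. Rewrite as E → β E' and E' → α E' | ε.
For P: α = {P E}, β = {* *, * id, * * id}. Rewrite as P → β P' and P' → α P' | ε.

E → id id E' | F E'; F → * | E P | P; P → * * P' | * id P' | * * id P'; E' → P E' | ε; P' → P E P' | ε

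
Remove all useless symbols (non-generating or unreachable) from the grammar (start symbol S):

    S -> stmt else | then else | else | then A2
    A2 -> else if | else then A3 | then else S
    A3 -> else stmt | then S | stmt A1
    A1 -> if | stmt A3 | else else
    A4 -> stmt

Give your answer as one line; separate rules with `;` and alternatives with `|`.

Generating nonterminals: {A1, A2, A3, A4, S}.
Reachable from S after that: {A1, A2, A3, S}.
Removed useless symbols: {A4} and every production mentioning them.

S -> stmt else | then else | else | then A2; A2 -> else if | else then A3 | then else S; A3 -> else stmt | then S | stmt A1; A1 -> if | stmt A3 | else else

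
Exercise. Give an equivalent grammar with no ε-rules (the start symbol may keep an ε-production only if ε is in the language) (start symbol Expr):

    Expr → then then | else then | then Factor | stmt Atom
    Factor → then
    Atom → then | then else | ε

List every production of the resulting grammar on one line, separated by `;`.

Nullable set = {Atom}.
ε ∉ L(G), so no ε-production is kept.
For each production, add variants omitting each subset of nullable occurrences: Expr → stmt Atom gives stmt Atom | stmt.

Expr → then then | else then | then Factor | stmt Atom | stmt; Factor → then; Atom → then | then else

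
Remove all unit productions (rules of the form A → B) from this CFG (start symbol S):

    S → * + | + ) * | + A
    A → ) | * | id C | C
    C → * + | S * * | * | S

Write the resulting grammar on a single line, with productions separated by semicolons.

Unit pairs: A ⇒* {C, S}; C ⇒* {S}.
For every A with A ⇒* B via unit rules, add B's non-unit alternatives to A; then delete every rule of the form X → Y.

S → * + | + ) * | + A; A → * + | S * * | * | + ) * | + A | ) | id C; C → * + | S * * | * | + ) * | + A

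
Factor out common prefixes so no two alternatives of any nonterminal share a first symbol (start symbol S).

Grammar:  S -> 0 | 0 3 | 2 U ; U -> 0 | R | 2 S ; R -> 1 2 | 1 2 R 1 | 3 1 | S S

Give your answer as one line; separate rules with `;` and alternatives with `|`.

S has alternatives sharing prefix '0': factor to S → 0 S' with S' → ε | 3.
R has alternatives sharing prefix '1 2': factor to R → 1 2 R' with R' → ε | R 1.

S -> 2 U | 0 S'; U -> 0 | R | 2 S; R -> 3 1 | S S | 1 2 R'; S' -> ε | 3; R' -> ε | R 1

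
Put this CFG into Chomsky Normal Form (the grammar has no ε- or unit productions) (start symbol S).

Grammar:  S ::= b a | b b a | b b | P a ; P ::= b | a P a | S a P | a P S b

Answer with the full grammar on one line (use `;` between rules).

Introduce a nonterminal for each terminal appearing in a rule of length ≥ 2: X1 → b, X2 → a.
Binarize each right-hand side of length ≥ 3 by chaining fresh nonterminals (Y1, Y2, …): affected rules were S → X1 X1 X2; P → X2 P X2; P → S X2 P; P → X2 P S X1.

S ::= X1 X2 | X1 Y1 | X1 X1 | P X2; P ::= b | X2 Y2 | S Y3 | X2 Y4; X1 ::= b; X2 ::= a; Y1 ::= X1 X2; Y2 ::= P X2; Y3 ::= X2 P; Y4 ::= P Y5; Y5 ::= S X1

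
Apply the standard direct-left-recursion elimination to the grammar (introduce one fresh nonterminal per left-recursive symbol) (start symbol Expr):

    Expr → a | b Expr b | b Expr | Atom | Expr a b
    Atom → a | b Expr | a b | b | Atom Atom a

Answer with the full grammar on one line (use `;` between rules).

Expr → a Expr1 | b Expr b Expr1 | b Expr Expr1 | Atom Expr1; Atom → a Atom1 | b Expr Atom1 | a b Atom1 | b Atom1; Expr1 → a b Expr1 | ε; Atom1 → Atom a Atom1 | ε

Directly left-recursive nonterminals: Expr, Atom.
For Expr: α = {a b}, β = {a, b Expr b, b Expr, Atom}. Rewrite as Expr → β Expr1 and Expr1 → α Expr1 | ε.
For Atom: α = {Atom a}, β = {a, b Expr, a b, b}. Rewrite as Atom → β Atom1 and Atom1 → α Atom1 | ε.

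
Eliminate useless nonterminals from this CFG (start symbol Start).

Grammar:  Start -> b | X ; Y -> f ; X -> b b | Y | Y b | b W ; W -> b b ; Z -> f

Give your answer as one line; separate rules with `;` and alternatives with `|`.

Start -> b | X; Y -> f; X -> b b | Y | Y b | b W; W -> b b

Generating nonterminals: {Start, W, X, Y, Z}.
Reachable from Start after that: {Start, W, X, Y}.
Removed useless symbols: {Z} and every production mentioning them.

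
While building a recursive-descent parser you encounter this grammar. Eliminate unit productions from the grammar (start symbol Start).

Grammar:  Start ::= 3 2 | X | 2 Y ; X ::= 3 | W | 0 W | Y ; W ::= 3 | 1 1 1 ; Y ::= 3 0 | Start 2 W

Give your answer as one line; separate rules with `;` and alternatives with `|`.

Start ::= 3 0 | Start 2 W | 3 2 | 2 Y | 3 | 0 W | 1 1 1; X ::= 3 0 | Start 2 W | 3 | 0 W | 1 1 1; W ::= 3 | 1 1 1; Y ::= 3 0 | Start 2 W

Unit pairs: Start ⇒* {W, X, Y}; X ⇒* {W, Y}.
For each unit pair (A, B), copy every non-unit production of B to A, then drop all unit productions.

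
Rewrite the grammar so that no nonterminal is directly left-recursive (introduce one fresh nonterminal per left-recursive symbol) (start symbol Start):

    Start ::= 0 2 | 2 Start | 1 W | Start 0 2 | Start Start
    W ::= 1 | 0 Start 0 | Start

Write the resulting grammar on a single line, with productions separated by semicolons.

Start ::= 0 2 Start1 | 2 Start Start1 | 1 W Start1; W ::= 1 | 0 Start 0 | Start; Start1 ::= 0 2 Start1 | Start Start1 | ε

Left recursion appears on Start.
For Start: α = {0 2, Start}, β = {0 2, 2 Start, 1 W}. Rewrite as Start → β Start1 and Start1 → α Start1 | ε.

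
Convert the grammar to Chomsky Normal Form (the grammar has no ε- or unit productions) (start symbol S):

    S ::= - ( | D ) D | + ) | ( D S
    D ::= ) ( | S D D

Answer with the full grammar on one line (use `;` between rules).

Introduce a nonterminal for each terminal appearing in a rule of length ≥ 2: X1 → -, X2 → (, X3 → ), X4 → +.
Binarize each right-hand side of length ≥ 3 by chaining fresh nonterminals (Y1, Y2, …): affected rules were S → D X3 D; S → X2 D S; D → S D D.

S ::= X1 X2 | D Y1 | X4 X3 | X2 Y2; D ::= X3 X2 | S Y3; X1 ::= -; X2 ::= (; X3 ::= ); X4 ::= +; Y1 ::= X3 D; Y2 ::= D S; Y3 ::= D D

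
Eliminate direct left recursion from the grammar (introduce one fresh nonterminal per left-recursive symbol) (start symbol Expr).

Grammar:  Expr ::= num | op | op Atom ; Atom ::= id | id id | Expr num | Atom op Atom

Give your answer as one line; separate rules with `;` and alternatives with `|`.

Expr ::= num | op | op Atom; Atom ::= id Atom1 | id id Atom1 | Expr num Atom1; Atom1 ::= op Atom Atom1 | ε

Atom is directly left-recursive.
For Atom: α = {op Atom}, β = {id, id id, Expr num}. Rewrite as Atom → β Atom1 and Atom1 → α Atom1 | ε.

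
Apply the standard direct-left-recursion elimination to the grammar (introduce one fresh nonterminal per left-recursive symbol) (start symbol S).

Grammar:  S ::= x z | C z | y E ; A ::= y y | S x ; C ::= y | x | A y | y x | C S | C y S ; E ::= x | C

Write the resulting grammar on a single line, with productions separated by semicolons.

Directly left-recursive nonterminal: C.
For C: α = {S, y S}, β = {y, x, A y, y x}. Rewrite as C → β C' and C' → α C' | ε.

S ::= x z | C z | y E; A ::= y y | S x; C ::= y C' | x C' | A y C' | y x C'; E ::= x | C; C' ::= S C' | y S C' | ε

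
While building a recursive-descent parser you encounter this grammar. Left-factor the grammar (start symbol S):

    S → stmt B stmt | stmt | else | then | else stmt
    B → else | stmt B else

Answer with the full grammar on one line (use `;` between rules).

S → then | stmt S' | else S''; B → else | stmt B else; S' → B stmt | ε; S'' → ε | stmt

S has alternatives sharing prefix 'stmt': factor to S → stmt S' with S' → B stmt | ε.
S has alternatives sharing prefix 'else': factor to S → else S'' with S'' → ε | stmt.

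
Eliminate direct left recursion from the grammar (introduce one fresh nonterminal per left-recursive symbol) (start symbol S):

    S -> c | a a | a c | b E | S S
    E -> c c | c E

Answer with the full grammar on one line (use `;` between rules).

S -> c S' | a a S' | a c S' | b E S'; E -> c c | c E; S' -> S S' | epsilon

S is directly left-recursive.
For S: α = {S}, β = {c, a a, a c, b E}. Rewrite as S → β S' and S' → α S' | ε.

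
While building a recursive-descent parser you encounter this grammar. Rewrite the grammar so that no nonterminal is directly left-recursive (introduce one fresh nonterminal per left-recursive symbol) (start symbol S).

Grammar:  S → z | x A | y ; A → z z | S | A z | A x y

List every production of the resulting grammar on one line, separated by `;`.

S → z | x A | y; A → z z A' | S A'; A' → z A' | x y A' | epsilon

Directly left-recursive nonterminal: A.
For A: α = {z, x y}, β = {z z, S}. Rewrite as A → β A' and A' → α A' | ε.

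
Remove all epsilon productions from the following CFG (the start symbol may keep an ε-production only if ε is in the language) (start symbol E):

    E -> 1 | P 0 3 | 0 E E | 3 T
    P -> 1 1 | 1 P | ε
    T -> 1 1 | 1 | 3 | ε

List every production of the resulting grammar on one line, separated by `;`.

E -> 1 | P 0 3 | 0 3 | 0 E E | 3 T | 3; P -> 1 1 | 1 P | 1; T -> 1 1 | 1 | 3

Nullable set = {P, T}.
ε ∉ L(G), so no ε-production is kept.
Expand every rule over subsets of its nullable positions: E → P 0 3 gives P 0 3 | 0 3. E → 3 T gives 3 T | 3. P → 1 P gives 1 P | 1.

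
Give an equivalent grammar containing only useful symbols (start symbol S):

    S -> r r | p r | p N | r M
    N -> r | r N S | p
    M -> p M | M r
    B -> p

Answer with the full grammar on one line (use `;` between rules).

Generating nonterminals: {B, N, S}.
Reachable from S after that: {N, S}.
Removed useless symbols: {B, M} and every production mentioning them.

S -> r r | p r | p N; N -> r | r N S | p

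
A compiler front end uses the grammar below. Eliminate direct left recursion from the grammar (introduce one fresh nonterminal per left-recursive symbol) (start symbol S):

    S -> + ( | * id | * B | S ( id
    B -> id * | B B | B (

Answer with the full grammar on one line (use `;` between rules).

S -> + ( S' | * id S' | * B S'; B -> id * B'; S' -> ( id S' | ε; B' -> B B' | ( B' | ε

Left recursion appears on S, B.
For S: α = {( id}, β = {+ (, * id, * B}. Rewrite as S → β S' and S' → α S' | ε.
For B: α = {B, (}, β = {id *}. Rewrite as B → β B' and B' → α B' | ε.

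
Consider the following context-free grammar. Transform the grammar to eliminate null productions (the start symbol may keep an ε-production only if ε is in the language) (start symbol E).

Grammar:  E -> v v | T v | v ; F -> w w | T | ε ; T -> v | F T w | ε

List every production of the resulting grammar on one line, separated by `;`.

E -> v v | T v | v; F -> w w | T; T -> v | F T w | F w | T w | w

The nullable symbols are {F, T}.
ε ∉ L(G), so no ε-production is kept.
Add the nullable-subset variants: E → T v gives T v | v. T → F T w gives F T w | F w | T w | w.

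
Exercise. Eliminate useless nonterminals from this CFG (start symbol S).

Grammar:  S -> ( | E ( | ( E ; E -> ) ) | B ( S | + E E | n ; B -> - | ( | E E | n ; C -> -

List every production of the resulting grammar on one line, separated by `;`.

S -> ( | E ( | ( E; E -> ) ) | B ( S | + E E | n; B -> - | ( | E E | n

Generating nonterminals: {B, C, E, S}.
Reachable from S after that: {B, E, S}.
Removed useless symbols: {C} and every production mentioning them.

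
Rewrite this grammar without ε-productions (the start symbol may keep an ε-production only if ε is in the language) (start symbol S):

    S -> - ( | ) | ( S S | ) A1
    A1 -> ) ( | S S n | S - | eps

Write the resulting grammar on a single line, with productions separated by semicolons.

S -> - ( | ) | ( S S | ) A1; A1 -> ) ( | S S n | S -

Nullable set = {A1}.
ε ∉ L(G), so no ε-production is kept.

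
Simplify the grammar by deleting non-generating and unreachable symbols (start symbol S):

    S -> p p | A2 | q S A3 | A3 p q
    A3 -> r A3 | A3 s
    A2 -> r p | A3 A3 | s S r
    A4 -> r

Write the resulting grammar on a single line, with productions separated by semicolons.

Generating nonterminals: {A2, A4, S}.
Reachable from S after that: {A2, S}.
Removed useless symbols: {A3, A4} and every production mentioning them.

S -> p p | A2; A2 -> r p | s S r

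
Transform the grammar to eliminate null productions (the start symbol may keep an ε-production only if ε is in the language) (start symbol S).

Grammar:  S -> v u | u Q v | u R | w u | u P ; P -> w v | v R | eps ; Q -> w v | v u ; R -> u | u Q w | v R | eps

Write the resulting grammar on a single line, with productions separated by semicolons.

S -> v u | u Q v | u R | u | w u | u P; P -> w v | v R | v; Q -> w v | v u; R -> u | u Q w | v R | v

Nullable nonterminals: {P, R}.
ε ∉ L(G), so no ε-production is kept.
For each production, add variants omitting each subset of nullable occurrences: S → u R gives u R | u. P → v R gives v R | v. R → v R gives v R | v.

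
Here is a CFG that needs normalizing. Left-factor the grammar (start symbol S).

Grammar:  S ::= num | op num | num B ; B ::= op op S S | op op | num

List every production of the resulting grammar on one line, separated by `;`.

S ::= op num | num S'; B ::= num | op op B'; S' ::= eps | B; B' ::= S S | eps

S has alternatives sharing prefix 'num': factor to S → num S' with S' → ε | B.
B has alternatives sharing prefix 'op op': factor to B → op op B' with B' → S S | ε.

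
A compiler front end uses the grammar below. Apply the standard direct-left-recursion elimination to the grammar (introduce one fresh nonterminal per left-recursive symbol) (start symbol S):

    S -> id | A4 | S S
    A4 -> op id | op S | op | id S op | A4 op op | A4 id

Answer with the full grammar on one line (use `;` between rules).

Left recursion appears on S, A4.
For S: α = {S}, β = {id, A4}. Rewrite as S → β S' and S' → α S' | ε.
For A4: α = {op op, id}, β = {op id, op S, op, id S op}. Rewrite as A4 → β A4' and A4' → α A4' | ε.

S -> id S' | A4 S'; A4 -> op id A4' | op S A4' | op A4' | id S op A4'; S' -> S S' | ε; A4' -> op op A4' | id A4' | ε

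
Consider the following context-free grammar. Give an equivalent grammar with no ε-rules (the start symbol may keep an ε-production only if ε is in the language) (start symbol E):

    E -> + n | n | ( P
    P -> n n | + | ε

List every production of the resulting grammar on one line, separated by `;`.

Nullable set = {P}.
ε ∉ L(G), so no ε-production is kept.
Add the nullable-subset variants: E → ( P gives ( P | (.

E -> + n | n | ( P | (; P -> n n | +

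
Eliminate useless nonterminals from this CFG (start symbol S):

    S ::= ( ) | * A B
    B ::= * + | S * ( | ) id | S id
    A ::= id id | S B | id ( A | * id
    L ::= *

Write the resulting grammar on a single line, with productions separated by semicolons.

S ::= ( ) | * A B; B ::= * + | S * ( | ) id | S id; A ::= id id | S B | id ( A | * id

Generating nonterminals: {A, B, L, S}.
Reachable from S after that: {A, B, S}.
Removed useless symbols: {L} and every production mentioning them.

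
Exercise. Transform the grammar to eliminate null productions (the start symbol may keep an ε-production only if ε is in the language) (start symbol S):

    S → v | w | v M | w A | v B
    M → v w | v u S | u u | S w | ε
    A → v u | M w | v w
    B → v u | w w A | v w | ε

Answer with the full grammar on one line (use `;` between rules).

S → v | w | v M | w A | v B; M → v w | v u S | u u | S w; A → v u | M w | w | v w; B → v u | w w A | v w

The nullable symbols are {B, M}.
ε ∉ L(G), so no ε-production is kept.
For each production, add variants omitting each subset of nullable occurrences: A → M w gives M w | w.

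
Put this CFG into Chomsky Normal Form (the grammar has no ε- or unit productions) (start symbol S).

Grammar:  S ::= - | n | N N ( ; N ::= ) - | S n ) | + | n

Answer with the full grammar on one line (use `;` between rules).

S ::= - | n | N Y1; N ::= X2 X3 | S Y2 | + | n; X1 ::= (; X2 ::= ); X3 ::= -; X4 ::= n; Y1 ::= N X1; Y2 ::= X4 X2

Introduce a nonterminal for each terminal appearing in a rule of length ≥ 2: X1 → (, X2 → ), X3 → -, X4 → n.
Binarize each right-hand side of length ≥ 3 by chaining fresh nonterminals (Y1, Y2, …): affected rules were S → N N X1; N → S X4 X2.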